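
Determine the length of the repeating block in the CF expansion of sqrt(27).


Run the CF algorithm for sqrt(27).
a_0 = floor(sqrt(27)) = 5; set m_0=0, q_0=1.
Recurrence: m' = q*a - m,  q' = (d - m'^2)/q,  a' = floor((a_0 + m')/q').
  step 1: m=5, q=2, a=5
  step 2: m=5, q=1, a=10
a_2 = 2*a_0 = 10, so the period closes here.
sqrt(27) = [5; 5, 10]
Period length = 2

2


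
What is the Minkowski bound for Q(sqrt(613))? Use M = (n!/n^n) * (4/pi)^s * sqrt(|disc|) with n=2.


d = 613, d mod 4 = 1, so disc(K) = d = 613; |disc(K)| = 613
Real quadratic field, so n = 2, s = r2 = 0, r1 = 2
M = (n!/n^n) * (4/pi)^s * sqrt(|disc(K)|) = (2!/2^2) * (4/pi)^0 * sqrt(613)
= 0.5 * 1.000000 * 24.758837
= 12.3794

12.3794


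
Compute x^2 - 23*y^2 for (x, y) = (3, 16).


x^2 - d*y^2
= 3^2 - 23*16^2
= 9 - 5888
= -5879

-5879


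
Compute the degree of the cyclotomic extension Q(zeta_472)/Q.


The degree equals Euler's totient phi(472).
472 = 2^3 * 59
phi(472) = 232

232


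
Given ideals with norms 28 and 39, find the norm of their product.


N(IJ) = N(I) * N(J)
= 28 * 39
= 1092

1092


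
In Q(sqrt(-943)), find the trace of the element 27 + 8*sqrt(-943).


Tr(a + b*sqrt(d)) = (a + b*sqrt(d)) + (a - b*sqrt(d)) = 2a
= 2 * (27)
= 54

54


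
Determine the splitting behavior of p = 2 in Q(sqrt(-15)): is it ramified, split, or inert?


K = Q(sqrt(-15)). Since d mod 4 = 1, disc(K) = -15.
Check p | disc: -15 mod 2 = 1.
p=2 does not divide disc (d is 1 mod 4). 2 splits iff d = 1 mod 8.
d mod 8 = 1, so (d/2) = 1.
(d/p) = 1, so p splits: (p) = P*P' with e=1, f=1, g=2.
Therefore p is split.

split


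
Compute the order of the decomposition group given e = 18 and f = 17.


|D_P| = e * f
= 18 * 17
= 306

306


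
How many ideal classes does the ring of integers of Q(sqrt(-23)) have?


K = Q(sqrt(-23)). d mod 4 = 1, so D = disc(K) = d = -23
h(K) equals the number of primitive reduced positive-definite forms (a, b, c) = a*x^2 + b*x*y + c*y^2 with b^2 - 4ac = D,
where reduced means |b| <= a <= c, with b >= 0 whenever |b| = a or a = c, and primitive means gcd(a, b, c) = 1.
Reduced forces 3a^2 <= |D| = 23, so 1 <= a <= 2; b must have the parity of D, and c = (b^2 - D)/(4a) must be an integer >= a.
Enumerate a = 1..2, b in [-a, a]:
  a=1: (1, 1, 6)  [1]
  a=2: (2, -1, 3), (2, 1, 3)  [2]
Total reduced forms: 1 + 2 = 3
h = 3

3


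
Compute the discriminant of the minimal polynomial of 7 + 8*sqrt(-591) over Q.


The element 7 + 8*sqrt(-591) has minimal polynomial:
x^2 - 14*x + 37873
Discriminant = (-14)^2 - 4*(37873)
= 196 - 151492
= -151296

-151296


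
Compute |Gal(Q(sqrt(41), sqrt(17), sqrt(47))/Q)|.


The 3 square roots of distinct primes are multiplicatively independent over Q,
so [K:Q] = 2^3 and Gal(K/Q) is isomorphic to (Z/2Z)^3.
|Gal| = 2^3 = 8

8


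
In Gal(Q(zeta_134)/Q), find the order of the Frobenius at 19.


The Frobenius at p in Gal(Q(zeta_n)/Q) = (Z/nZ)* is the class of p, so its order is ord_134(19), the smallest k >= 1 with 19^k = 1 mod 134.
n = 134 = 2 * 67, phi(134) = 66; the order divides phi(n).
Divisors of 66: 1, 2, 3, 6, 11, 22, 33, 66
Repeated squaring mod 134: 19^1 = 19, 19^2 = 93, 19^4 = 73, 19^8 = 103, 19^16 = 23, 19^32 = 127, 19^64 = 49
Test divisors in increasing order:
  k=1: 19^1 = 19 mod 134
  k=2: 19^2 = 93 mod 134
  k=3: 19^3 = 93 * 19 = 25 mod 134
  k=6: 19^6 = 73 * 93 = 89 mod 134
  k=11: 19^11 = 103 * 93 * 19 = 29 mod 134
  k=22: 19^22 = 23 * 73 * 93 = 37 mod 134
  k=33: 19^33 = 127 * 19 = 1 mod 134  <- first divisor giving 1
Order = 33

33


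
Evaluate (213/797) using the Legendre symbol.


p = 797 is prime, so compute (213/797) with the reciprocity algorithm (Jacobi-symbol steps: pull out 2s via (2/n), flip via reciprocity, reduce):
  reciprocity: (213/797) -> +(797/213)
  reduce: (158/213)
  pull out 2: (2/213) = -1  (since 213 mod 8 = 5)
  reciprocity: (79/213) -> +(213/79)
  reduce: (55/79)
  reciprocity: (55/79) -> -(79/55)
  reduce: (24/55)
  pull out 2: (2/55) = +1  (since 55 mod 8 = 7)
  pull out 2: (2/55) = +1  (since 55 mod 8 = 7)
  pull out 2: (2/55) = +1  (since 55 mod 8 = 7)
  reciprocity: (3/55) -> -(55/3)
  reduce: (1/3)
  (1/3) = 1
Product of signs = -1
(213/797) = -1

-1


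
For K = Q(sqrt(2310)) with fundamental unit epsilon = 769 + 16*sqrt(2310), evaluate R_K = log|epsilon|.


epsilon = 769 + 16*sqrt(2310)
= 1537.9993
R = ln(1537.9993)
= 7.3382

7.3382


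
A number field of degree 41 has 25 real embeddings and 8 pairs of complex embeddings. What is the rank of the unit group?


By Dirichlet's unit theorem:
rank = r1 + r2 - 1
= 25 + 8 - 1
= 32

32


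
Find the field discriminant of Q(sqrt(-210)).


For K = Q(sqrt(d)) with d squarefree: disc(K) = d if d = 1 mod 4, and disc(K) = 4d if d = 2 or 3 mod 4.
Here d = -210, and d mod 4 = 2.
d = 2 mod 4, not 1 (O_K = Z[sqrt(d)]), so disc(K) = 4d = 4 * (-210) = -840

-840


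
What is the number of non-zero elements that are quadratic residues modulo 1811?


For prime p, the number of non-zero quadratic residues is (p-1)/2.
= (1811-1)/2
= 905

905


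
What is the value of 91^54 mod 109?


p = 109 is prime and the exponent is (p-1)/2 = 54, so by Euler's criterion 91^54 = (91/109) = +1 or -1 mod 109.
Compute by square-and-multiply:
  54 = 32 + 16 + 4 + 2 (binary 110110)
  Repeated squaring mod 109: 91^1 = 91, 91^2 = 106, 91^4 = 9, 91^8 = 81, 91^16 = 21, 91^32 = 5
  91^54 = 91^32 * 91^16 * 91^4 * 91^2 = 5 * 21 * 9 * 106 mod 109
    5 * 21 = 105 = 105 mod 109
    105 * 9 = 945 = 73 mod 109
    73 * 106 = 7738 = 108 mod 109
  91^54 = 108 mod 109
Result 108 = p - 1 = -1 mod 109: 91 is a quadratic non-residue mod 109. As a residue in [0, p-1] the value is 108.
91^54 mod 109 = 108

108


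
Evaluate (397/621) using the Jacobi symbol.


Compute (397/621) via quadratic reciprocity:
  reciprocity: (397/621) -> +(621/397)
  reduce: (224/397)
  pull out 2: (2/397) = -1  (since 397 mod 8 = 5)
  pull out 2: (2/397) = -1  (since 397 mod 8 = 5)
  pull out 2: (2/397) = -1  (since 397 mod 8 = 5)
  pull out 2: (2/397) = -1  (since 397 mod 8 = 5)
  pull out 2: (2/397) = -1  (since 397 mod 8 = 5)
  reciprocity: (7/397) -> +(397/7)
  reduce: (5/7)
  reciprocity: (5/7) -> +(7/5)
  reduce: (2/5)
  pull out 2: (2/5) = -1  (since 5 mod 8 = 5)
  (1/5) = 1
Product of signs = 1

1


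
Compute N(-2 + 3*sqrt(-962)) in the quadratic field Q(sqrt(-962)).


N(a + b*sqrt(d)) = a^2 - d*b^2
= (-2)^2 - (-962)*(3)^2
= 4 + 8658
= 8662

8662


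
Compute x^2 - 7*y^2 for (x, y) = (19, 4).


x^2 - d*y^2
= 19^2 - 7*4^2
= 361 - 112
= 249

249


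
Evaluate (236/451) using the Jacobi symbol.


Compute (236/451) via quadratic reciprocity:
  pull out 2: (2/451) = -1  (since 451 mod 8 = 3)
  pull out 2: (2/451) = -1  (since 451 mod 8 = 3)
  reciprocity: (59/451) -> -(451/59)
  reduce: (38/59)
  pull out 2: (2/59) = -1  (since 59 mod 8 = 3)
  reciprocity: (19/59) -> -(59/19)
  reduce: (2/19)
  pull out 2: (2/19) = -1  (since 19 mod 8 = 3)
  (1/19) = 1
Product of signs = 1

1


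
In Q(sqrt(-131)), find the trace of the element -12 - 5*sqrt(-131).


Tr(a + b*sqrt(d)) = (a + b*sqrt(d)) + (a - b*sqrt(d)) = 2a
= 2 * (-12)
= -24

-24


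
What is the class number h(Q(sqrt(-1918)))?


K = Q(sqrt(-1918)). d mod 4 = 2, so D = disc(K) = 4d = -7672
h(K) equals the number of primitive reduced positive-definite forms (a, b, c) = a*x^2 + b*x*y + c*y^2 with b^2 - 4ac = D,
where reduced means |b| <= a <= c, with b >= 0 whenever |b| = a or a = c, and primitive means gcd(a, b, c) = 1.
Reduced forces 3a^2 <= |D| = 7672, so 1 <= a <= 50; b must have the parity of D, and c = (b^2 - D)/(4a) must be an integer >= a.
Enumerate a = 1..50, b in [-a, a]:
  a=1: (1, 0, 1918)  [1]
  a=2: (2, 0, 959)  [1]
  a=3..6: none
  a=7: (7, 0, 274)  [1]
  a=8..13: none
  a=14: (14, 0, 137)  [1]
  a=15..18: none
  a=19: (19, -2, 101), (19, 2, 101)  [2]
  a=20..28: none
  a=29: (29, -10, 67), (29, 10, 67)  [2]
  a=30: none
  a=31: (31, -4, 62), (31, 4, 62)  [2]
  a=32..37: none
  a=38: (38, -36, 59), (38, 36, 59)  [2]
  a=39..40: none
  a=41: (41, -6, 47), (41, 6, 47)  [2]
  a=42: none
  a=43: (43, -38, 53), (43, 38, 53)  [2]
  a=44..50: none
Total reduced forms: 1 + 1 + 1 + 1 + 2 + 2 + 2 + 2 + 2 + 2 = 16
h = 16

16


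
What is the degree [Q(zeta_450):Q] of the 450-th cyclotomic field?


The degree equals Euler's totient phi(450).
450 = 2 * 3^2 * 5^2
phi(450) = 120

120


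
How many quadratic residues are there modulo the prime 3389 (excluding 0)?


For prime p, the number of non-zero quadratic residues is (p-1)/2.
= (3389-1)/2
= 1694

1694


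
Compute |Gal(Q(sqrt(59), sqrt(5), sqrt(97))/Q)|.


The 3 square roots of distinct primes are multiplicatively independent over Q,
so [K:Q] = 2^3 and Gal(K/Q) is isomorphic to (Z/2Z)^3.
|Gal| = 2^3 = 8

8


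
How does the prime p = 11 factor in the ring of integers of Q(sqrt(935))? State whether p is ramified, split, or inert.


K = Q(sqrt(935)). Since d mod 4 = 3, disc(K) = 3740.
Check p | disc: 3740 mod 11 = 0.
p divides disc, so p ramifies: (p) = P^2 with e=2, f=1, g=1.
Therefore p is ramified.

ramified


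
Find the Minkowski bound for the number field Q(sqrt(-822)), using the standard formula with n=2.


d = -822, d mod 4 = 2, so disc(K) = 4d = -3288; |disc(K)| = 3288
Imaginary quadratic field, so n = 2, s = r2 = 1, r1 = 0
M = (n!/n^n) * (4/pi)^s * sqrt(|disc(K)|) = (2!/2^2) * (4/pi)^1 * sqrt(3288)
= 0.5 * 1.273240 * 57.341085
= 36.5045

36.5045


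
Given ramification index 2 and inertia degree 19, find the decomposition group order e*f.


|D_P| = e * f
= 2 * 19
= 38

38


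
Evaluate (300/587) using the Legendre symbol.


p = 587 is prime, so compute (300/587) with the reciprocity algorithm (Jacobi-symbol steps: pull out 2s via (2/n), flip via reciprocity, reduce):
  pull out 2: (2/587) = -1  (since 587 mod 8 = 3)
  pull out 2: (2/587) = -1  (since 587 mod 8 = 3)
  reciprocity: (75/587) -> -(587/75)
  reduce: (62/75)
  pull out 2: (2/75) = -1  (since 75 mod 8 = 3)
  reciprocity: (31/75) -> -(75/31)
  reduce: (13/31)
  reciprocity: (13/31) -> +(31/13)
  reduce: (5/13)
  reciprocity: (5/13) -> +(13/5)
  reduce: (3/5)
  reciprocity: (3/5) -> +(5/3)
  reduce: (2/3)
  pull out 2: (2/3) = -1  (since 3 mod 8 = 3)
  (1/3) = 1
Product of signs = 1
(300/587) = 1

1


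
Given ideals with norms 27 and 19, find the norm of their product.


N(IJ) = N(I) * N(J)
= 27 * 19
= 513

513


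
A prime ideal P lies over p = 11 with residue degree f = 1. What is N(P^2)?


N(P^a) = p^(a*f)
= 11^(2*1)
= 11^2
= 121

121


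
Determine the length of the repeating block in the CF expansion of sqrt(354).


Run the CF algorithm for sqrt(354).
a_0 = floor(sqrt(354)) = 18; set m_0=0, q_0=1.
Recurrence: m' = q*a - m,  q' = (d - m'^2)/q,  a' = floor((a_0 + m')/q').
  step 1: m=18, q=30, a=1
  step 2: m=12, q=7, a=4
  step 3: m=16, q=14, a=2
  step 4: m=12, q=15, a=2
  step 5: m=18, q=2, a=18
  step 6: m=18, q=15, a=2
  step 7: m=12, q=14, a=2
  step 8: m=16, q=7, a=4
  step 9: m=12, q=30, a=1
  step 10: m=18, q=1, a=36
a_10 = 2*a_0 = 36, so the period closes here.
sqrt(354) = [18; 1, 4, 2, 2, 18, 2, 2, 4, 1, 36]
Period length = 10

10


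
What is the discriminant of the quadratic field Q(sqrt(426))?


For K = Q(sqrt(d)) with d squarefree: disc(K) = d if d = 1 mod 4, and disc(K) = 4d if d = 2 or 3 mod 4.
Here d = 426, and d mod 4 = 2.
d = 2 mod 4, not 1 (O_K = Z[sqrt(d)]), so disc(K) = 4d = 4 * (426) = 1704

1704


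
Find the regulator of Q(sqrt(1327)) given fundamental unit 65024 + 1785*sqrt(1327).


epsilon = 65024 + 1785*sqrt(1327)
= 130048.0000
R = ln(130048.0000)
= 11.7757

11.7757


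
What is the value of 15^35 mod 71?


p = 71 is prime and the exponent is (p-1)/2 = 35, so by Euler's criterion 15^35 = (15/71) = +1 or -1 mod 71.
Compute by square-and-multiply:
  35 = 32 + 2 + 1 (binary 100011)
  Repeated squaring mod 71: 15^1 = 15, 15^2 = 12, 15^4 = 2, 15^8 = 4, 15^16 = 16, 15^32 = 43
  15^35 = 15^32 * 15^2 * 15^1 = 43 * 12 * 15 mod 71
    43 * 12 = 516 = 19 mod 71
    19 * 15 = 285 = 1 mod 71
  15^35 = 1 mod 71
Result 1: 15 is a quadratic residue mod 71.
15^35 mod 71 = 1

1


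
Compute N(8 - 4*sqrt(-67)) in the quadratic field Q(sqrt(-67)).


N(a + b*sqrt(d)) = a^2 - d*b^2
= (8)^2 - (-67)*(-4)^2
= 64 + 1072
= 1136

1136


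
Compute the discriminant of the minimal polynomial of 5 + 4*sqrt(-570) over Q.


The element 5 + 4*sqrt(-570) has minimal polynomial:
x^2 - 10*x + 9145
Discriminant = (-10)^2 - 4*(9145)
= 100 - 36580
= -36480

-36480


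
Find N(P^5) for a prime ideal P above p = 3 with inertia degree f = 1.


N(P^a) = p^(a*f)
= 3^(5*1)
= 3^5
= 243

243


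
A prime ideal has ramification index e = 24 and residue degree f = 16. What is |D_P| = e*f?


|D_P| = e * f
= 24 * 16
= 384

384


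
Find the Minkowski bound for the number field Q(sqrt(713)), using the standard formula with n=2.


d = 713, d mod 4 = 1, so disc(K) = d = 713; |disc(K)| = 713
Real quadratic field, so n = 2, s = r2 = 0, r1 = 2
M = (n!/n^n) * (4/pi)^s * sqrt(|disc(K)|) = (2!/2^2) * (4/pi)^0 * sqrt(713)
= 0.5 * 1.000000 * 26.702060
= 13.3510

13.3510


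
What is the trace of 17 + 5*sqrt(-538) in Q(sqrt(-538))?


Tr(a + b*sqrt(d)) = (a + b*sqrt(d)) + (a - b*sqrt(d)) = 2a
= 2 * (17)
= 34

34


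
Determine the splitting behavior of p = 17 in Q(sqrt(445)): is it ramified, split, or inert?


K = Q(sqrt(445)). Since d mod 4 = 1, disc(K) = 445.
Check p | disc: 445 mod 17 = 3.
p does not divide disc. Compute Legendre symbol (d/p):
3^((17-1)/2) mod 17 = -1
(d/p) = -1, so p is inert: (p) stays prime with e=1, f=2, g=1.
Therefore p is inert.

inert


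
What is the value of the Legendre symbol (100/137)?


p = 137 is prime, so compute (100/137) with the reciprocity algorithm (Jacobi-symbol steps: pull out 2s via (2/n), flip via reciprocity, reduce):
  pull out 2: (2/137) = +1  (since 137 mod 8 = 1)
  pull out 2: (2/137) = +1  (since 137 mod 8 = 1)
  reciprocity: (25/137) -> +(137/25)
  reduce: (12/25)
  pull out 2: (2/25) = +1  (since 25 mod 8 = 1)
  pull out 2: (2/25) = +1  (since 25 mod 8 = 1)
  reciprocity: (3/25) -> +(25/3)
  reduce: (1/3)
  (1/3) = 1
Product of signs = 1
(100/137) = 1

1


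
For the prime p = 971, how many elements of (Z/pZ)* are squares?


For prime p, the number of non-zero quadratic residues is (p-1)/2.
= (971-1)/2
= 485

485


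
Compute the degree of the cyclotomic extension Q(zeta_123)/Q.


The degree equals Euler's totient phi(123).
123 = 3 * 41
phi(123) = 80

80


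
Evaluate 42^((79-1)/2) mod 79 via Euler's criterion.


p = 79 is prime and the exponent is (p-1)/2 = 39, so by Euler's criterion 42^39 = (42/79) = +1 or -1 mod 79.
Compute by square-and-multiply:
  39 = 32 + 4 + 2 + 1 (binary 100111)
  Repeated squaring mod 79: 42^1 = 42, 42^2 = 26, 42^4 = 44, 42^8 = 40, 42^16 = 20, 42^32 = 5
  42^39 = 42^32 * 42^4 * 42^2 * 42^1 = 5 * 44 * 26 * 42 mod 79
    5 * 44 = 220 = 62 mod 79
    62 * 26 = 1612 = 32 mod 79
    32 * 42 = 1344 = 1 mod 79
  42^39 = 1 mod 79
Result 1: 42 is a quadratic residue mod 79.
42^39 mod 79 = 1

1


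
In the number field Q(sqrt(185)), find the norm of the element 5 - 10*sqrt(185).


N(a + b*sqrt(d)) = a^2 - d*b^2
= (5)^2 - (185)*(-10)^2
= 25 - 18500
= -18475

-18475


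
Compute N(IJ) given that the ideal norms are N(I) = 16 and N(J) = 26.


N(IJ) = N(I) * N(J)
= 16 * 26
= 416

416


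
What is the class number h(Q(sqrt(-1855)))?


K = Q(sqrt(-1855)). d mod 4 = 1, so D = disc(K) = d = -1855
h(K) equals the number of primitive reduced positive-definite forms (a, b, c) = a*x^2 + b*x*y + c*y^2 with b^2 - 4ac = D,
where reduced means |b| <= a <= c, with b >= 0 whenever |b| = a or a = c, and primitive means gcd(a, b, c) = 1.
Reduced forces 3a^2 <= |D| = 1855, so 1 <= a <= 24; b must have the parity of D, and c = (b^2 - D)/(4a) must be an integer >= a.
Enumerate a = 1..24, b in [-a, a]:
  a=1: (1, 1, 464)  [1]
  a=2: (2, -1, 232), (2, 1, 232)  [2]
  a=3: none
  a=4: (4, -1, 116), (4, 1, 116)  [2]
  a=5: (5, 5, 94)  [1]
  a=6: none
  a=7: (7, 7, 68)  [1]
  a=8: (8, -1, 58), (8, 1, 58)  [2]
  a=9: none
  a=10: (10, -5, 47), (10, 5, 47)  [2]
  a=11: (11, -9, 44), (11, 9, 44)  [2]
  a=12: none
  a=13: (13, -11, 38), (13, 11, 38)  [2]
  a=14: (14, -7, 34), (14, 7, 34)  [2]
  a=15: none
  a=16: (16, -1, 29), (16, 1, 29)  [2]
  a=17: (17, -7, 28), (17, 7, 28)  [2]
  a=18: none
  a=19: (19, -11, 26), (19, 11, 26)  [2]
  a=20: (20, -15, 26), (20, 15, 26)  [2]
  a=21: none
  a=22: (22, -13, 23), (22, 9, 22), (22, 13, 23)  [3]
  a=23..24: none
Total reduced forms: 1 + 2 + 2 + 1 + 1 + 2 + 2 + 2 + 2 + 2 + 2 + 2 + 2 + 2 + 3 = 28
h = 28

28


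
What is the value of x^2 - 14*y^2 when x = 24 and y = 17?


x^2 - d*y^2
= 24^2 - 14*17^2
= 576 - 4046
= -3470

-3470


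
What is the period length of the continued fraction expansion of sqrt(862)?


Run the CF algorithm for sqrt(862).
a_0 = floor(sqrt(862)) = 29; set m_0=0, q_0=1.
Recurrence: m' = q*a - m,  q' = (d - m'^2)/q,  a' = floor((a_0 + m')/q').
  step 1: m=29, q=21, a=2
  step 2: m=13, q=33, a=1
  step 3: m=20, q=14, a=3
  step 4: m=22, q=27, a=1
  step 5: m=5, q=31, a=1
  step 6: m=26, q=6, a=9
  step 7: m=28, q=13, a=4
  step 8: m=24, q=22, a=2
  step 9: m=20, q=21, a=2
  step 10: m=22, q=18, a=2
  step 11: m=14, q=37, a=1
  step 12: m=23, q=9, a=5
  step 13: m=22, q=42, a=1
  step 14: m=20, q=11, a=4
  step 15: m=24, q=26, a=2
  step 16: m=28, q=3, a=19
  step 17: m=29, q=7, a=8
  step 18: m=27, q=19, a=2
  step 19: m=11, q=39, a=1
  step 20: m=28, q=2, a=28
  step 21: m=28, q=39, a=1
  step 22: m=11, q=19, a=2
  step 23: m=27, q=7, a=8
  step 24: m=29, q=3, a=19
  step 25: m=28, q=26, a=2
  step 26: m=24, q=11, a=4
  step 27: m=20, q=42, a=1
  step 28: m=22, q=9, a=5
  step 29: m=23, q=37, a=1
  step 30: m=14, q=18, a=2
  step 31: m=22, q=21, a=2
  step 32: m=20, q=22, a=2
  step 33: m=24, q=13, a=4
  step 34: m=28, q=6, a=9
  step 35: m=26, q=31, a=1
  step 36: m=5, q=27, a=1
  step 37: m=22, q=14, a=3
  step 38: m=20, q=33, a=1
  step 39: m=13, q=21, a=2
  step 40: m=29, q=1, a=58
a_40 = 2*a_0 = 58, so the period closes here.
sqrt(862) = [29; 2, 1, 3, 1, 1, 9, 4, 2, 2, 2, 1, 5, 1, 4, 2, 19, 8, 2, 1, 28, 1, 2, 8, 19, 2, 4, 1, 5, 1, 2, 2, 2, 4, 9, 1, 1, 3, 1, 2, 58]
Period length = 40

40


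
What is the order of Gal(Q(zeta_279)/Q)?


|Gal(Q(zeta_279)/Q)| = phi(279)
= 180

180


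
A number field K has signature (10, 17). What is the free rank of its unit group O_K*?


By Dirichlet's unit theorem:
rank = r1 + r2 - 1
= 10 + 17 - 1
= 26

26


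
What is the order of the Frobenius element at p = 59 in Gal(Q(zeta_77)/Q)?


The Frobenius at p in Gal(Q(zeta_n)/Q) = (Z/nZ)* is the class of p, so its order is ord_77(59), the smallest k >= 1 with 59^k = 1 mod 77.
n = 77 = 7 * 11, phi(77) = 60; the order divides phi(n).
Divisors of 60: 1, 2, 3, 4, 5, 6, 10, 12, 15, 20, 30, 60
Repeated squaring mod 77: 59^1 = 59, 59^2 = 16, 59^4 = 25, 59^8 = 9, 59^16 = 4, 59^32 = 16
Test divisors in increasing order:
  k=1: 59^1 = 59 mod 77
  k=2: 59^2 = 16 mod 77
  k=3: 59^3 = 16 * 59 = 20 mod 77
  k=4: 59^4 = 25 mod 77
  k=5: 59^5 = 25 * 59 = 12 mod 77
  k=6: 59^6 = 25 * 16 = 15 mod 77
  k=10: 59^10 = 9 * 16 = 67 mod 77
  k=12: 59^12 = 9 * 25 = 71 mod 77
  k=15: 59^15 = 9 * 25 * 16 * 59 = 34 mod 77
  k=20: 59^20 = 4 * 25 = 23 mod 77
  k=30: 59^30 = 4 * 9 * 25 * 16 = 1 mod 77  <- first divisor giving 1
Order = 30

30


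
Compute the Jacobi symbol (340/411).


Compute (340/411) via quadratic reciprocity:
  pull out 2: (2/411) = -1  (since 411 mod 8 = 3)
  pull out 2: (2/411) = -1  (since 411 mod 8 = 3)
  reciprocity: (85/411) -> +(411/85)
  reduce: (71/85)
  reciprocity: (71/85) -> +(85/71)
  reduce: (14/71)
  pull out 2: (2/71) = +1  (since 71 mod 8 = 7)
  reciprocity: (7/71) -> -(71/7)
  reduce: (1/7)
  (1/7) = 1
Product of signs = -1

-1


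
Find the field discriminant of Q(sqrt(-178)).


For K = Q(sqrt(d)) with d squarefree: disc(K) = d if d = 1 mod 4, and disc(K) = 4d if d = 2 or 3 mod 4.
Here d = -178, and d mod 4 = 2.
d = 2 mod 4, not 1 (O_K = Z[sqrt(d)]), so disc(K) = 4d = 4 * (-178) = -712

-712


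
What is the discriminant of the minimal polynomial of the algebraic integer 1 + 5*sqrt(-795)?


The element 1 + 5*sqrt(-795) has minimal polynomial:
x^2 - 2*x + 19876
Discriminant = (-2)^2 - 4*(19876)
= 4 - 79504
= -79500

-79500


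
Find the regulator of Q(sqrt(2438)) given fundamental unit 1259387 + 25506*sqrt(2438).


epsilon = 1259387 + 25506*sqrt(2438)
= 2.5188e+06
R = ln(2.5188e+06)
= 14.7393

14.7393


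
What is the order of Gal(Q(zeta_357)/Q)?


|Gal(Q(zeta_357)/Q)| = phi(357)
= 192

192


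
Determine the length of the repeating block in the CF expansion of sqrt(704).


Run the CF algorithm for sqrt(704).
a_0 = floor(sqrt(704)) = 26; set m_0=0, q_0=1.
Recurrence: m' = q*a - m,  q' = (d - m'^2)/q,  a' = floor((a_0 + m')/q').
  step 1: m=26, q=28, a=1
  step 2: m=2, q=25, a=1
  step 3: m=23, q=7, a=7
  step 4: m=26, q=4, a=13
  step 5: m=26, q=7, a=7
  step 6: m=23, q=25, a=1
  step 7: m=2, q=28, a=1
  step 8: m=26, q=1, a=52
a_8 = 2*a_0 = 52, so the period closes here.
sqrt(704) = [26; 1, 1, 7, 13, 7, 1, 1, 52]
Period length = 8

8


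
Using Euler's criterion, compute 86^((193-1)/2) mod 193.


p = 193 is prime and the exponent is (p-1)/2 = 96, so by Euler's criterion 86^96 = (86/193) = +1 or -1 mod 193.
Compute by square-and-multiply:
  96 = 64 + 32 (binary 1100000)
  Repeated squaring mod 193: 86^1 = 86, 86^2 = 62, 86^4 = 177, 86^8 = 63, 86^16 = 109, 86^32 = 108, 86^64 = 84
  86^96 = 86^64 * 86^32 = 84 * 108 mod 193
    84 * 108 = 9072 = 1 mod 193
  86^96 = 1 mod 193
Result 1: 86 is a quadratic residue mod 193.
86^96 mod 193 = 1

1


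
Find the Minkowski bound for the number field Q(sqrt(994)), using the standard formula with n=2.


d = 994, d mod 4 = 2, so disc(K) = 4d = 3976; |disc(K)| = 3976
Real quadratic field, so n = 2, s = r2 = 0, r1 = 2
M = (n!/n^n) * (4/pi)^s * sqrt(|disc(K)|) = (2!/2^2) * (4/pi)^0 * sqrt(3976)
= 0.5 * 1.000000 * 63.055531
= 31.5278

31.5278


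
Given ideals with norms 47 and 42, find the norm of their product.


N(IJ) = N(I) * N(J)
= 47 * 42
= 1974

1974


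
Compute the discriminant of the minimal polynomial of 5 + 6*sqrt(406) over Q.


The element 5 + 6*sqrt(406) has minimal polynomial:
x^2 - 10*x - 14591
Discriminant = (-10)^2 - 4*(-14591)
= 100 + 58364
= 58464

58464


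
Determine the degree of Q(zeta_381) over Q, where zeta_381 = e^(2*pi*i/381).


The degree equals Euler's totient phi(381).
381 = 3 * 127
phi(381) = 252

252


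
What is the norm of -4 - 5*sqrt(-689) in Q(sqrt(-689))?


N(a + b*sqrt(d)) = a^2 - d*b^2
= (-4)^2 - (-689)*(-5)^2
= 16 + 17225
= 17241

17241


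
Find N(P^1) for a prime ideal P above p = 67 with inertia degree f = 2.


N(P^a) = p^(a*f)
= 67^(1*2)
= 67^2
= 4489

4489


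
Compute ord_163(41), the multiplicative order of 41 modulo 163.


We want ord_163(41), the smallest k >= 1 with 41^k = 1 mod 163.
n = 163 = 163, phi(163) = 162; the order divides phi(n).
Divisors of 162: 1, 2, 3, 6, 9, 18, 27, 54, 81, 162
Repeated squaring mod 163: 41^1 = 41, 41^2 = 51, 41^4 = 156, 41^8 = 49, 41^16 = 119, 41^32 = 143, 41^64 = 74, 41^128 = 97
Test divisors in increasing order:
  k=1: 41^1 = 41 mod 163
  k=2: 41^2 = 51 mod 163
  k=3: 41^3 = 51 * 41 = 135 mod 163
  k=6: 41^6 = 156 * 51 = 132 mod 163
  k=9: 41^9 = 49 * 41 = 53 mod 163
  k=18: 41^18 = 119 * 51 = 38 mod 163
  k=27: 41^27 = 119 * 49 * 51 * 41 = 58 mod 163
  k=54: 41^54 = 143 * 119 * 156 * 51 = 104 mod 163
  k=81: 41^81 = 74 * 119 * 41 = 1 mod 163  <- first divisor giving 1
Order = 81

81


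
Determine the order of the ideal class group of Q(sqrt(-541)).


K = Q(sqrt(-541)). d mod 4 = 3, so D = disc(K) = 4d = -2164
h(K) equals the number of primitive reduced positive-definite forms (a, b, c) = a*x^2 + b*x*y + c*y^2 with b^2 - 4ac = D,
where reduced means |b| <= a <= c, with b >= 0 whenever |b| = a or a = c, and primitive means gcd(a, b, c) = 1.
Reduced forces 3a^2 <= |D| = 2164, so 1 <= a <= 26; b must have the parity of D, and c = (b^2 - D)/(4a) must be an integer >= a.
Enumerate a = 1..26, b in [-a, a]:
  a=1: (1, 0, 541)  [1]
  a=2: (2, 2, 271)  [1]
  a=3..4: none
  a=5: (5, -4, 109), (5, 4, 109)  [2]
  a=6..9: none
  a=10: (10, -6, 55), (10, 6, 55)  [2]
  a=11: (11, -6, 50), (11, 6, 50)  [2]
  a=12..21: none
  a=22: (22, -6, 25), (22, 6, 25)  [2]
  a=23..26: none
Total reduced forms: 1 + 1 + 2 + 2 + 2 + 2 = 10
h = 10

10


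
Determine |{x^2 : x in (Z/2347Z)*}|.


For prime p, the number of non-zero quadratic residues is (p-1)/2.
= (2347-1)/2
= 1173

1173


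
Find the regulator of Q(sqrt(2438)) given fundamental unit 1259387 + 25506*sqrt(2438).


epsilon = 1259387 + 25506*sqrt(2438)
= 2.5188e+06
R = ln(2.5188e+06)
= 14.7393

14.7393


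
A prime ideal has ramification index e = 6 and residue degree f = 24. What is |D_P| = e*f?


|D_P| = e * f
= 6 * 24
= 144

144


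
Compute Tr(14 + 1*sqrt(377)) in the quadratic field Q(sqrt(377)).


Tr(a + b*sqrt(d)) = (a + b*sqrt(d)) + (a - b*sqrt(d)) = 2a
= 2 * (14)
= 28

28


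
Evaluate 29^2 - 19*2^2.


x^2 - d*y^2
= 29^2 - 19*2^2
= 841 - 76
= 765

765


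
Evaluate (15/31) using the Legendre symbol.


p = 31 is prime, so compute (15/31) with the reciprocity algorithm (Jacobi-symbol steps: pull out 2s via (2/n), flip via reciprocity, reduce):
  reciprocity: (15/31) -> -(31/15)
  reduce: (1/15)
  (1/15) = 1
Product of signs = -1
(15/31) = -1

-1


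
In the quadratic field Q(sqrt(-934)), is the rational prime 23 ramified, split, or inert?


K = Q(sqrt(-934)). Since d mod 4 = 2, disc(K) = -3736.
Check p | disc: -3736 mod 23 = 13.
p does not divide disc. Compute Legendre symbol (d/p):
9^((23-1)/2) mod 23 = 1
(d/p) = 1, so p splits: (p) = P*P' with e=1, f=1, g=2.
Therefore p is split.

split


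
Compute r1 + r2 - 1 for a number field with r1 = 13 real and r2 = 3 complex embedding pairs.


By Dirichlet's unit theorem:
rank = r1 + r2 - 1
= 13 + 3 - 1
= 15

15


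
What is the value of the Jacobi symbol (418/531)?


Compute (418/531) via quadratic reciprocity:
  pull out 2: (2/531) = -1  (since 531 mod 8 = 3)
  reciprocity: (209/531) -> +(531/209)
  reduce: (113/209)
  reciprocity: (113/209) -> +(209/113)
  reduce: (96/113)
  pull out 2: (2/113) = +1  (since 113 mod 8 = 1)
  pull out 2: (2/113) = +1  (since 113 mod 8 = 1)
  pull out 2: (2/113) = +1  (since 113 mod 8 = 1)
  pull out 2: (2/113) = +1  (since 113 mod 8 = 1)
  pull out 2: (2/113) = +1  (since 113 mod 8 = 1)
  reciprocity: (3/113) -> +(113/3)
  reduce: (2/3)
  pull out 2: (2/3) = -1  (since 3 mod 8 = 3)
  (1/3) = 1
Product of signs = 1

1


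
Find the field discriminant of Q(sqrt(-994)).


For K = Q(sqrt(d)) with d squarefree: disc(K) = d if d = 1 mod 4, and disc(K) = 4d if d = 2 or 3 mod 4.
Here d = -994, and d mod 4 = 2.
d = 2 mod 4, not 1 (O_K = Z[sqrt(d)]), so disc(K) = 4d = 4 * (-994) = -3976

-3976


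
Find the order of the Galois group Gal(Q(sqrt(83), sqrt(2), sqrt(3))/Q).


The 3 square roots of distinct primes are multiplicatively independent over Q,
so [K:Q] = 2^3 and Gal(K/Q) is isomorphic to (Z/2Z)^3.
|Gal| = 2^3 = 8

8


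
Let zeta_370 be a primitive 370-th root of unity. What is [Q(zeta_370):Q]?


The degree equals Euler's totient phi(370).
370 = 2 * 5 * 37
phi(370) = 144

144


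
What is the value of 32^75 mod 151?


p = 151 is prime and the exponent is (p-1)/2 = 75, so by Euler's criterion 32^75 = (32/151) = +1 or -1 mod 151.
Compute by square-and-multiply:
  75 = 64 + 8 + 2 + 1 (binary 1001011)
  Repeated squaring mod 151: 32^1 = 32, 32^2 = 118, 32^4 = 32, 32^8 = 118, 32^16 = 32, 32^32 = 118, 32^64 = 32
  32^75 = 32^64 * 32^8 * 32^2 * 32^1 = 32 * 118 * 118 * 32 mod 151
    32 * 118 = 3776 = 1 mod 151
    1 * 118 = 118 = 118 mod 151
    118 * 32 = 3776 = 1 mod 151
  32^75 = 1 mod 151
Result 1: 32 is a quadratic residue mod 151.
32^75 mod 151 = 1

1


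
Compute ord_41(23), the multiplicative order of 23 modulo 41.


We want ord_41(23), the smallest k >= 1 with 23^k = 1 mod 41.
n = 41 = 41, phi(41) = 40; the order divides phi(n).
Divisors of 40: 1, 2, 4, 5, 8, 10, 20, 40
Repeated squaring mod 41: 23^1 = 23, 23^2 = 37, 23^4 = 16, 23^8 = 10, 23^16 = 18, 23^32 = 37
Test divisors in increasing order:
  k=1: 23^1 = 23 mod 41
  k=2: 23^2 = 37 mod 41
  k=4: 23^4 = 16 mod 41
  k=5: 23^5 = 16 * 23 = 40 mod 41
  k=8: 23^8 = 10 mod 41
  k=10: 23^10 = 10 * 37 = 1 mod 41  <- first divisor giving 1
Order = 10

10


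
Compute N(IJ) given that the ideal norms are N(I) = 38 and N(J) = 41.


N(IJ) = N(I) * N(J)
= 38 * 41
= 1558

1558


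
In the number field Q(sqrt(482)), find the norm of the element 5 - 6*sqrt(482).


N(a + b*sqrt(d)) = a^2 - d*b^2
= (5)^2 - (482)*(-6)^2
= 25 - 17352
= -17327

-17327


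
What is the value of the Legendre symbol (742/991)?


p = 991 is prime, so compute (742/991) with the reciprocity algorithm (Jacobi-symbol steps: pull out 2s via (2/n), flip via reciprocity, reduce):
  pull out 2: (2/991) = +1  (since 991 mod 8 = 7)
  reciprocity: (371/991) -> -(991/371)
  reduce: (249/371)
  reciprocity: (249/371) -> +(371/249)
  reduce: (122/249)
  pull out 2: (2/249) = +1  (since 249 mod 8 = 1)
  reciprocity: (61/249) -> +(249/61)
  reduce: (5/61)
  reciprocity: (5/61) -> +(61/5)
  reduce: (1/5)
  (1/5) = 1
Product of signs = -1
(742/991) = -1

-1


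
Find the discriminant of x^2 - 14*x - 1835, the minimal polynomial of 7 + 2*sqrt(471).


The element 7 + 2*sqrt(471) has minimal polynomial:
x^2 - 14*x - 1835
Discriminant = (-14)^2 - 4*(-1835)
= 196 + 7340
= 7536

7536


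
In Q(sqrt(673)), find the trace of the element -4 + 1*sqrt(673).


Tr(a + b*sqrt(d)) = (a + b*sqrt(d)) + (a - b*sqrt(d)) = 2a
= 2 * (-4)
= -8

-8


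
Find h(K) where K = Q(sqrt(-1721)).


K = Q(sqrt(-1721)). d mod 4 = 3, so D = disc(K) = 4d = -6884
h(K) equals the number of primitive reduced positive-definite forms (a, b, c) = a*x^2 + b*x*y + c*y^2 with b^2 - 4ac = D,
where reduced means |b| <= a <= c, with b >= 0 whenever |b| = a or a = c, and primitive means gcd(a, b, c) = 1.
Reduced forces 3a^2 <= |D| = 6884, so 1 <= a <= 47; b must have the parity of D, and c = (b^2 - D)/(4a) must be an integer >= a.
Enumerate a = 1..47, b in [-a, a]:
  a=1: (1, 0, 1721)  [1]
  a=2: (2, 2, 861)  [1]
  a=3: (3, -2, 574), (3, 2, 574)  [2]
  a=4: none
  a=5: (5, -4, 345), (5, 4, 345)  [2]
  a=6: (6, -2, 287), (6, 2, 287)  [2]
  a=7: (7, -2, 246), (7, 2, 246)  [2]
  a=8: none
  a=9: (9, -8, 193), (9, 8, 193)  [2]
  a=10: (10, -6, 173), (10, 6, 173)  [2]
  a=11..13: none
  a=14: (14, -2, 123), (14, 2, 123)  [2]
  a=15: (15, -14, 118), (15, -4, 115), (15, 4, 115), (15, 14, 118)  [4]
  a=16: none
  a=17: (17, -16, 105), (17, 16, 105)  [2]
  a=18: (18, -10, 97), (18, 10, 97)  [2]
  a=19..20: none
  a=21: (21, -16, 85), (21, -2, 82), (21, 2, 82), (21, 16, 85)  [4]
  a=22: none
  a=23: (23, -4, 75), (23, 4, 75)  [2]
  a=24: none
  a=25: (25, -4, 69), (25, 4, 69)  [2]
  a=26: none
  a=27: (27, -26, 70), (27, 26, 70)  [2]
  a=28..29: none
  a=30: (30, -26, 63), (30, -14, 59), (30, 14, 59), (30, 26, 63)  [4]
  a=31..33: none
  a=34: (34, -18, 53), (34, 18, 53)  [2]
  a=35: (35, -26, 54), (35, -16, 51), (35, 16, 51), (35, 26, 54)  [4]
  a=36..40: none
  a=41: (41, -2, 42), (41, 2, 42)  [2]
  a=42: (42, -26, 45), (42, 26, 45)  [2]
  a=43..44: none
  a=45: (45, -44, 49), (45, 44, 49)  [2]
  a=46: (46, -42, 47), (46, 42, 47)  [2]
  a=47: none
Total reduced forms: 1 + 1 + 2 + 2 + 2 + 2 + 2 + 2 + 2 + 4 + 2 + 2 + 4 + 2 + 2 + 2 + 4 + 2 + 4 + 2 + 2 + 2 + 2 = 52
h = 52

52


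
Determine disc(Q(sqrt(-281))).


For K = Q(sqrt(d)) with d squarefree: disc(K) = d if d = 1 mod 4, and disc(K) = 4d if d = 2 or 3 mod 4.
Here d = -281, and d mod 4 = 3.
d = 3 mod 4, not 1 (O_K = Z[sqrt(d)]), so disc(K) = 4d = 4 * (-281) = -1124

-1124


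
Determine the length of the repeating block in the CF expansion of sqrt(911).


Run the CF algorithm for sqrt(911).
a_0 = floor(sqrt(911)) = 30; set m_0=0, q_0=1.
Recurrence: m' = q*a - m,  q' = (d - m'^2)/q,  a' = floor((a_0 + m')/q').
  step 1: m=30, q=11, a=5
  step 2: m=25, q=26, a=2
  step 3: m=27, q=7, a=8
  step 4: m=29, q=10, a=5
  step 5: m=21, q=47, a=1
  step 6: m=26, q=5, a=11
  step 7: m=29, q=14, a=4
  step 8: m=27, q=13, a=4
  step 9: m=25, q=22, a=2
  step 10: m=19, q=25, a=1
  step 11: m=6, q=35, a=1
  step 12: m=29, q=2, a=29
  step 13: m=29, q=35, a=1
  step 14: m=6, q=25, a=1
  step 15: m=19, q=22, a=2
  step 16: m=25, q=13, a=4
  step 17: m=27, q=14, a=4
  step 18: m=29, q=5, a=11
  step 19: m=26, q=47, a=1
  step 20: m=21, q=10, a=5
  step 21: m=29, q=7, a=8
  step 22: m=27, q=26, a=2
  step 23: m=25, q=11, a=5
  step 24: m=30, q=1, a=60
a_24 = 2*a_0 = 60, so the period closes here.
sqrt(911) = [30; 5, 2, 8, 5, 1, 11, 4, 4, 2, 1, 1, 29, 1, 1, 2, 4, 4, 11, 1, 5, 8, 2, 5, 60]
Period length = 24

24


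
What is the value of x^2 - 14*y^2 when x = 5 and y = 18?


x^2 - d*y^2
= 5^2 - 14*18^2
= 25 - 4536
= -4511

-4511


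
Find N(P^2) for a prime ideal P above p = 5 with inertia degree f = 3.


N(P^a) = p^(a*f)
= 5^(2*3)
= 5^6
= 15625

15625


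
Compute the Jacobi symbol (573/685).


Compute (573/685) via quadratic reciprocity:
  reciprocity: (573/685) -> +(685/573)
  reduce: (112/573)
  pull out 2: (2/573) = -1  (since 573 mod 8 = 5)
  pull out 2: (2/573) = -1  (since 573 mod 8 = 5)
  pull out 2: (2/573) = -1  (since 573 mod 8 = 5)
  pull out 2: (2/573) = -1  (since 573 mod 8 = 5)
  reciprocity: (7/573) -> +(573/7)
  reduce: (6/7)
  pull out 2: (2/7) = +1  (since 7 mod 8 = 7)
  reciprocity: (3/7) -> -(7/3)
  reduce: (1/3)
  (1/3) = 1
Product of signs = -1

-1


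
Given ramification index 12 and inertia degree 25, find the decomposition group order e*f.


|D_P| = e * f
= 12 * 25
= 300

300


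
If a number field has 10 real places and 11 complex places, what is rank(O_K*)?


By Dirichlet's unit theorem:
rank = r1 + r2 - 1
= 10 + 11 - 1
= 20

20


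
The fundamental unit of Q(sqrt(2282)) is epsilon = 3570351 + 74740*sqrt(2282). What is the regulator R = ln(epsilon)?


epsilon = 3570351 + 74740*sqrt(2282)
= 7.1407e+06
R = ln(7.1407e+06)
= 15.7813

15.7813


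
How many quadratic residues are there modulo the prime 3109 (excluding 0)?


For prime p, the number of non-zero quadratic residues is (p-1)/2.
= (3109-1)/2
= 1554

1554


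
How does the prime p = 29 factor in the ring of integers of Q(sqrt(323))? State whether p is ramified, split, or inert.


K = Q(sqrt(323)). Since d mod 4 = 3, disc(K) = 1292.
Check p | disc: 1292 mod 29 = 16.
p does not divide disc. Compute Legendre symbol (d/p):
4^((29-1)/2) mod 29 = 1
(d/p) = 1, so p splits: (p) = P*P' with e=1, f=1, g=2.
Therefore p is split.

split


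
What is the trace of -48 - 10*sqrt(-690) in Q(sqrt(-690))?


Tr(a + b*sqrt(d)) = (a + b*sqrt(d)) + (a - b*sqrt(d)) = 2a
= 2 * (-48)
= -96

-96


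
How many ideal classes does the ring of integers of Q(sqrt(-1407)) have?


K = Q(sqrt(-1407)). d mod 4 = 1, so D = disc(K) = d = -1407
h(K) equals the number of primitive reduced positive-definite forms (a, b, c) = a*x^2 + b*x*y + c*y^2 with b^2 - 4ac = D,
where reduced means |b| <= a <= c, with b >= 0 whenever |b| = a or a = c, and primitive means gcd(a, b, c) = 1.
Reduced forces 3a^2 <= |D| = 1407, so 1 <= a <= 21; b must have the parity of D, and c = (b^2 - D)/(4a) must be an integer >= a.
Enumerate a = 1..21, b in [-a, a]:
  a=1: (1, 1, 352)  [1]
  a=2: (2, -1, 176), (2, 1, 176)  [2]
  a=3: (3, 3, 118)  [1]
  a=4: (4, -1, 88), (4, 1, 88)  [2]
  a=5: none
  a=6: (6, -3, 59), (6, 3, 59)  [2]
  a=7: (7, 7, 52)  [1]
  a=8: (8, -1, 44), (8, 1, 44)  [2]
  a=9..10: none
  a=11: (11, -1, 32), (11, 1, 32)  [2]
  a=12: (12, -9, 31), (12, 9, 31)  [2]
  a=13: (13, -7, 28), (13, 7, 28)  [2]
  a=14: (14, -7, 26), (14, 7, 26)  [2]
  a=15: none
  a=16: (16, -1, 22), (16, 1, 22)  [2]
  a=17: (17, -15, 24), (17, 15, 24)  [2]
  a=18..20: none
  a=21: (21, 21, 22)  [1]
Total reduced forms: 1 + 2 + 1 + 2 + 2 + 1 + 2 + 2 + 2 + 2 + 2 + 2 + 2 + 1 = 24
h = 24

24


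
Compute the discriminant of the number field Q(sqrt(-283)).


For K = Q(sqrt(d)) with d squarefree: disc(K) = d if d = 1 mod 4, and disc(K) = 4d if d = 2 or 3 mod 4.
Here d = -283, and d mod 4 = 1.
d = 1 mod 4 (O_K = Z[(1+sqrt(d))/2]), so disc(K) = d = -283

-283


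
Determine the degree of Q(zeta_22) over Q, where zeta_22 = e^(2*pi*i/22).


The degree equals Euler's totient phi(22).
22 = 2 * 11
phi(22) = 10

10


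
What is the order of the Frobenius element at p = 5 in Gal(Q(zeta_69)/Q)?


The Frobenius at p in Gal(Q(zeta_n)/Q) = (Z/nZ)* is the class of p, so its order is ord_69(5), the smallest k >= 1 with 5^k = 1 mod 69.
n = 69 = 3 * 23, phi(69) = 44; the order divides phi(n).
Divisors of 44: 1, 2, 4, 11, 22, 44
Repeated squaring mod 69: 5^1 = 5, 5^2 = 25, 5^4 = 4, 5^8 = 16, 5^16 = 49, 5^32 = 55
Test divisors in increasing order:
  k=1: 5^1 = 5 mod 69
  k=2: 5^2 = 25 mod 69
  k=4: 5^4 = 4 mod 69
  k=11: 5^11 = 16 * 25 * 5 = 68 mod 69
  k=22: 5^22 = 49 * 4 * 25 = 1 mod 69  <- first divisor giving 1
Order = 22

22


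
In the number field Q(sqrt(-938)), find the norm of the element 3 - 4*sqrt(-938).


N(a + b*sqrt(d)) = a^2 - d*b^2
= (3)^2 - (-938)*(-4)^2
= 9 + 15008
= 15017

15017


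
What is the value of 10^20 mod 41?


p = 41 is prime and the exponent is (p-1)/2 = 20, so by Euler's criterion 10^20 = (10/41) = +1 or -1 mod 41.
Compute by square-and-multiply:
  20 = 16 + 4 (binary 10100)
  Repeated squaring mod 41: 10^1 = 10, 10^2 = 18, 10^4 = 37, 10^8 = 16, 10^16 = 10
  10^20 = 10^16 * 10^4 = 10 * 37 mod 41
    10 * 37 = 370 = 1 mod 41
  10^20 = 1 mod 41
Result 1: 10 is a quadratic residue mod 41.
10^20 mod 41 = 1

1


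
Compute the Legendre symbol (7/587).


p = 587 is prime, so compute (7/587) with the reciprocity algorithm (Jacobi-symbol steps: pull out 2s via (2/n), flip via reciprocity, reduce):
  reciprocity: (7/587) -> -(587/7)
  reduce: (6/7)
  pull out 2: (2/7) = +1  (since 7 mod 8 = 7)
  reciprocity: (3/7) -> -(7/3)
  reduce: (1/3)
  (1/3) = 1
Product of signs = 1
(7/587) = 1

1


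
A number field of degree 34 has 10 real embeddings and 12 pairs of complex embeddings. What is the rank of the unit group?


By Dirichlet's unit theorem:
rank = r1 + r2 - 1
= 10 + 12 - 1
= 21

21


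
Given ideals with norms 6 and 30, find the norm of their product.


N(IJ) = N(I) * N(J)
= 6 * 30
= 180

180


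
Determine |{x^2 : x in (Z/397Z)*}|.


For prime p, the number of non-zero quadratic residues is (p-1)/2.
= (397-1)/2
= 198

198


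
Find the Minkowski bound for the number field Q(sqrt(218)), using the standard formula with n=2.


d = 218, d mod 4 = 2, so disc(K) = 4d = 872; |disc(K)| = 872
Real quadratic field, so n = 2, s = r2 = 0, r1 = 2
M = (n!/n^n) * (4/pi)^s * sqrt(|disc(K)|) = (2!/2^2) * (4/pi)^0 * sqrt(872)
= 0.5 * 1.000000 * 29.529646
= 14.7648

14.7648


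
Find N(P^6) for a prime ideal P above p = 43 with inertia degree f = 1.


N(P^a) = p^(a*f)
= 43^(6*1)
= 43^6
= 6321363049

6321363049


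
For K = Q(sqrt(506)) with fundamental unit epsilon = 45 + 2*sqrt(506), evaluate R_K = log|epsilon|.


epsilon = 45 + 2*sqrt(506)
= 89.9889
R = ln(89.9889)
= 4.4997

4.4997


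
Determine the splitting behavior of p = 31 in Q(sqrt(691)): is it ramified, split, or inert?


K = Q(sqrt(691)). Since d mod 4 = 3, disc(K) = 2764.
Check p | disc: 2764 mod 31 = 5.
p does not divide disc. Compute Legendre symbol (d/p):
9^((31-1)/2) mod 31 = 1
(d/p) = 1, so p splits: (p) = P*P' with e=1, f=1, g=2.
Therefore p is split.

split


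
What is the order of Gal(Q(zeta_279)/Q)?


|Gal(Q(zeta_279)/Q)| = phi(279)
= 180

180


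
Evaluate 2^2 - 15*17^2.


x^2 - d*y^2
= 2^2 - 15*17^2
= 4 - 4335
= -4331

-4331


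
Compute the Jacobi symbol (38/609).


Compute (38/609) via quadratic reciprocity:
  pull out 2: (2/609) = +1  (since 609 mod 8 = 1)
  reciprocity: (19/609) -> +(609/19)
  reduce: (1/19)
  (1/19) = 1
Product of signs = 1

1
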